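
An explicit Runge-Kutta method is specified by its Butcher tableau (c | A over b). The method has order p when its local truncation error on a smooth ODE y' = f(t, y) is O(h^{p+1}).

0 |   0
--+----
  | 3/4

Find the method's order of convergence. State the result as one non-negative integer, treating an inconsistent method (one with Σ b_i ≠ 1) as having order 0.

0

b = (3/4)
c = (0)
Σ b_i: 3/4·1 = 3/4 ≠ 1 ⇒ order 0.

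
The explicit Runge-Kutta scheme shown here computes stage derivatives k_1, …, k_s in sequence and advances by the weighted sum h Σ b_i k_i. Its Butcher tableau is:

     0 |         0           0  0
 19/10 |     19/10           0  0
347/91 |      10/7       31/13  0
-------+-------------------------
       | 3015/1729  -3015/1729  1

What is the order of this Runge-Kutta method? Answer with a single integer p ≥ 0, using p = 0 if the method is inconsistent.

b = (3015/1729, -3015/1729, 1)
c = (0, 19/10, 347/91)
Ac = (0, 0, 589/130)
Σ b_i: 3015/1729·1 + (-3015/1729)·1 + 1·1 = 1 ✓
b·c: (-3015/1729)·19/10 + 1·347/91 = 1/2 ✓
b·c²: (-3015/1729)·361/100 + 1·120409/8281 = 1365593/165620 ≠ 1/3 ⇒ order 2.
b·Ac: 1·589/130 = 589/130 ≠ 1/6

2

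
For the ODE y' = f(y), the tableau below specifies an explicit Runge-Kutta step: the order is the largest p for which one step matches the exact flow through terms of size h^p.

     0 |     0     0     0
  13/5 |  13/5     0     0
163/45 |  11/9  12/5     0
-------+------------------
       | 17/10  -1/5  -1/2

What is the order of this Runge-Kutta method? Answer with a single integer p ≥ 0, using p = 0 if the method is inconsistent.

b = (17/10, -1/5, -1/2)
c = (0, 13/5, 163/45)
Ac = (0, 0, 156/25)
Σ b_i: 17/10·1 + (-1/5)·1 + (-1/2)·1 = 1 ✓
b·c: (-1/5)·13/5 + (-1/2)·163/45 = -1049/450 ≠ 1/2 ⇒ order 1.

1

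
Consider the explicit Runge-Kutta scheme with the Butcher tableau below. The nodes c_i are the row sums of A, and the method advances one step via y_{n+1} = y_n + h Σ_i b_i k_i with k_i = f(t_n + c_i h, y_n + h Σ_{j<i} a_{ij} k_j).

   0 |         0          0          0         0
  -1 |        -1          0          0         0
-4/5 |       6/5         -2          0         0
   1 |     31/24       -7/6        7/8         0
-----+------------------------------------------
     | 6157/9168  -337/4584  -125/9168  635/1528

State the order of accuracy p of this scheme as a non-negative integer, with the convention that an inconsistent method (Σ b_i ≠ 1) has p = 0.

b = (6157/9168, -337/4584, -125/9168, 635/1528)
c = (0, -1, -4/5, 1)
Ac = (0, 0, 2, 7/15)
Σ b_i: 6157/9168·1 + (-337/4584)·1 + (-125/9168)·1 + 635/1528·1 = 1 ✓
b·c: (-337/4584)·(-1) + (-125/9168)·(-4/5) + 635/1528·1 = 1/2 ✓
b·c²: (-337/4584)·1 + (-125/9168)·16/25 + 635/1528·1 = 1/3 ✓
b·Ac: (-125/9168)·2 + 635/1528·7/15 = 1/6 ✓
b·c³: (-337/4584)·(-1) + (-125/9168)·(-64/125) + 635/1528·1 = 379/764 ≠ 1/4 ⇒ order 3.
b·(c∘Ac): (-125/9168)·(-8/5) + 635/1528·7/15 = 989/4584 ≠ 1/8
b·Ac²: (-125/9168)·(-2) + 635/1528·(-91/150) = -10307/45840 ≠ 1/12
b·A²c: 635/1528·7/4 = 4445/6112 ≠ 1/24

3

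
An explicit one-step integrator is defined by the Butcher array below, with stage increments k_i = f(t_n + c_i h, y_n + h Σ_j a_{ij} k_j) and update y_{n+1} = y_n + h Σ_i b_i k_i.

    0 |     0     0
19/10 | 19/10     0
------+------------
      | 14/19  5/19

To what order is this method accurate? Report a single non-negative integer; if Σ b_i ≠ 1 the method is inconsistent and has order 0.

b = (14/19, 5/19)
c = (0, 19/10)
Σ b_i: 14/19·1 + 5/19·1 = 1 ✓
b·c: 5/19·19/10 = 1/2 ✓; 2 stages ⇒ order 2.

2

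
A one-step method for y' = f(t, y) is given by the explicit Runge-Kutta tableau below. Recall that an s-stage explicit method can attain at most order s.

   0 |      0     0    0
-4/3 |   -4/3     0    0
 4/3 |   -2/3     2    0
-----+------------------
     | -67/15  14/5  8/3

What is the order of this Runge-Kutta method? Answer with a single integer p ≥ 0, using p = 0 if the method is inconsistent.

b = (-67/15, 14/5, 8/3)
c = (0, -4/3, 4/3)
Ac = (0, 0, -8/3)
Σ b_i: (-67/15)·1 + 14/5·1 + 8/3·1 = 1 ✓
b·c: 14/5·(-4/3) + 8/3·4/3 = -8/45 ≠ 1/2 ⇒ order 1.

1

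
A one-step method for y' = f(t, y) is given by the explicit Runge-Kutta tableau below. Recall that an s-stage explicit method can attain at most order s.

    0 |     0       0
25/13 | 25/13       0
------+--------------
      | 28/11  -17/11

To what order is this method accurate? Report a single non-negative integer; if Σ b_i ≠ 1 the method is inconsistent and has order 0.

1

b = (28/11, -17/11)
c = (0, 25/13)
Σ b_i: 28/11·1 + (-17/11)·1 = 1 ✓
b·c: (-17/11)·25/13 = -425/143 ≠ 1/2 ⇒ order 1.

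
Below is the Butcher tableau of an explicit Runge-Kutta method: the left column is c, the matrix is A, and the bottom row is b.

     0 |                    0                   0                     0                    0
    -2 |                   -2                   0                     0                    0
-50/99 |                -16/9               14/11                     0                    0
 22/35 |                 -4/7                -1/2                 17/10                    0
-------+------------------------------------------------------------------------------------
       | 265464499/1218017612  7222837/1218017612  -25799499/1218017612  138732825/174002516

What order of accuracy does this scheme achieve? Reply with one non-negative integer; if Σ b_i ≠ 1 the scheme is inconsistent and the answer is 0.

b = (265464499/1218017612, 7222837/1218017612, -25799499/1218017612, 138732825/174002516)
c = (0, -2, -50/99, 22/35)
Ac = (0, 0, -28/11, 14/99)
Σ b_i: 265464499/1218017612·1 + 7222837/1218017612·1 + (-25799499/1218017612)·1 + 138732825/174002516·1 = 1 ✓
b·c: 7222837/1218017612·(-2) + (-25799499/1218017612)·(-50/99) + 138732825/174002516·22/35 = 1/2 ✓
b·c²: 7222837/1218017612·4 + (-25799499/1218017612)·2500/9801 + 138732825/174002516·484/1225 = 1/3 ✓
b·Ac: (-25799499/1218017612)·(-28/11) + 138732825/174002516·14/99 = 1/6 ✓
b·c³: 7222837/1218017612·(-8) + (-25799499/1218017612)·(-125000/970299) + 138732825/174002516·10648/42875 = 485240926546/3165323269185 ≠ 1/4 ⇒ order 3.
b·(c∘Ac): (-25799499/1218017612)·1400/1089 + 138732825/174002516·4/45 = 5695205/130501887 ≠ 1/8
b·Ac²: (-25799499/1218017612)·56/11 + 138732825/174002516·(-15352/9801) = -17528220896/12919686813 ≠ 1/12
b·A²c: 138732825/174002516·(-238/55) = -300167385/87001258 ≠ 1/24

3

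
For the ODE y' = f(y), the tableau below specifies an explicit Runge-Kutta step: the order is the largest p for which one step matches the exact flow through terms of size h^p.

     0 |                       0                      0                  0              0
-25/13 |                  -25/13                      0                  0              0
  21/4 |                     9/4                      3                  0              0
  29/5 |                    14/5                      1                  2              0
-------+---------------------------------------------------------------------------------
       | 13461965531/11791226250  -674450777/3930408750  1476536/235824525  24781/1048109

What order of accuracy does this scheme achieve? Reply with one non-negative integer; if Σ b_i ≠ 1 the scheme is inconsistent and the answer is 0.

b = (13461965531/11791226250, -674450777/3930408750, 1476536/235824525, 24781/1048109)
c = (0, -25/13, 21/4, 29/5)
Ac = (0, 0, -75/13, 223/26)
Σ b_i: 13461965531/11791226250·1 + (-674450777/3930408750)·1 + 1476536/235824525·1 + 24781/1048109·1 = 1 ✓
b·c: (-674450777/3930408750)·(-25/13) + 1476536/235824525·21/4 + 24781/1048109·29/5 = 1/2 ✓
b·c²: (-674450777/3930408750)·625/169 + 1476536/235824525·441/16 + 24781/1048109·841/25 = 1/3 ✓
b·Ac: 1476536/235824525·(-75/13) + 24781/1048109·223/26 = 1/6 ✓
b·c³: (-674450777/3930408750)·(-15625/2197) + 1476536/235824525·9261/64 + 24781/1048109·24389/125 = 275487452293/40876251000 ≠ 1/4 ⇒ order 3.
b·(c∘Ac): 1476536/235824525·(-1575/52) + 24781/1048109·6467/130 = 134419347/136254170 ≠ 1/8
b·Ac²: 1476536/235824525·1875/169 + 24781/1048109·79529/1352 = 477517819/327010008 ≠ 1/12
b·A²c: 24781/1048109·(-150/13) = -3717150/13625417 ≠ 1/24

3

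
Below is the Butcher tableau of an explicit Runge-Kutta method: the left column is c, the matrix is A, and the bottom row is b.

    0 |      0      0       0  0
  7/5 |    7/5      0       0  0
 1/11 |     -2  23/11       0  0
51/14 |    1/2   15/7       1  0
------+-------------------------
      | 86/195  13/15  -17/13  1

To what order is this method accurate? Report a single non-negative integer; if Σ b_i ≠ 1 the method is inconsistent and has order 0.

b = (86/195, 13/15, -17/13, 1)
c = (0, 7/5, 1/11, 51/14)
Ac = (0, 0, 161/55, 34/11)
Σ b_i: 86/195·1 + 13/15·1 + (-17/13)·1 + 1·1 = 1 ✓
b·c: 13/15·7/5 + (-17/13)·1/11 + 1·51/14 = 711307/150150 ≠ 1/2 ⇒ order 1.

1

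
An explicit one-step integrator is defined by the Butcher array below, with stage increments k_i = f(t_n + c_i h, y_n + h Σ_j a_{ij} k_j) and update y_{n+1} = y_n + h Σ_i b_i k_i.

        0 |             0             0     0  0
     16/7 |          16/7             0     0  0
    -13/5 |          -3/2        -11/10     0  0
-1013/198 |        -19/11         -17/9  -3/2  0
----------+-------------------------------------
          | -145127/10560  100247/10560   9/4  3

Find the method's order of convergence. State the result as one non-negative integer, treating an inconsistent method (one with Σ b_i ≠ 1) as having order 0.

b = (-145127/10560, 100247/10560, 9/4, 3)
c = (0, 16/7, -13/5, -1013/198)
Ac = (0, 0, -88/35, -263/630)
Σ b_i: (-145127/10560)·1 + 100247/10560·1 + 9/4·1 + 3·1 = 1 ✓
b·c: 100247/10560·16/7 + 9/4·(-13/5) + 3·(-1013/198) = 1/2 ✓
b·c²: 100247/10560·256/49 + 9/4·169/25 + 3·1026169/39204 = 81946411/571725 ≠ 1/3 ⇒ order 2.
b·Ac: 9/4·(-88/35) + 3·(-263/630) = -1451/210 ≠ 1/6

2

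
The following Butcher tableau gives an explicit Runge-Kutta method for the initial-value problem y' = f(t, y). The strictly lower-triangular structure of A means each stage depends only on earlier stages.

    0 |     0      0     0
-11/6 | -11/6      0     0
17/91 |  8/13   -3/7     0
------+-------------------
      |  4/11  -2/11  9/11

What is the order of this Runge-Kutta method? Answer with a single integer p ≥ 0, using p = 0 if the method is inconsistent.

1

b = (4/11, -2/11, 9/11)
c = (0, -11/6, 17/91)
Ac = (0, 0, 11/14)
Σ b_i: 4/11·1 + (-2/11)·1 + 9/11·1 = 1 ✓
b·c: (-2/11)·(-11/6) + 9/11·17/91 = 1460/3003 ≠ 1/2 ⇒ order 1.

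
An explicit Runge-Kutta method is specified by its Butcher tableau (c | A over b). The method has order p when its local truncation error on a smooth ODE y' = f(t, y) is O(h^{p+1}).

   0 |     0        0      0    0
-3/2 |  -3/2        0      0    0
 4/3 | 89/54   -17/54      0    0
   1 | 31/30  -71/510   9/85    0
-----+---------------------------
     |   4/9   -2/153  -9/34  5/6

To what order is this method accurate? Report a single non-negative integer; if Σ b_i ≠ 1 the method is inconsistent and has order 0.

b = (4/9, -2/153, -9/34, 5/6)
c = (0, -3/2, 4/3, 1)
Ac = (0, 0, 17/36, 7/20)
Σ b_i: 4/9·1 + (-2/153)·1 + (-9/34)·1 + 5/6·1 = 1 ✓
b·c: (-2/153)·(-3/2) + (-9/34)·4/3 + 5/6·1 = 1/2 ✓
b·c²: (-2/153)·9/4 + (-9/34)·16/9 + 5/6·1 = 1/3 ✓
b·Ac: (-9/34)·17/36 + 5/6·7/20 = 1/6 ✓
b·c³: (-2/153)·(-27/8) + (-9/34)·64/27 + 5/6·1 = 1/4 ✓
b·(c∘Ac): (-9/34)·17/27 + 5/6·7/20 = 1/8 ✓
b·Ac²: (-9/34)·(-17/24) + 5/6·(-1/8) = 1/12 ✓
b·A²c: 5/6·1/20 = 1/24 ✓; 4 stages ⇒ order 4.

4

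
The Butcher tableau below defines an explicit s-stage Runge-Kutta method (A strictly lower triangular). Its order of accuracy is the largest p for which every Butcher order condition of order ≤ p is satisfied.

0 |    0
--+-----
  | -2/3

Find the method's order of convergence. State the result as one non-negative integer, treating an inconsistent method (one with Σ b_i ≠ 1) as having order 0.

b = (-2/3)
c = (0)
Σ b_i: (-2/3)·1 = -2/3 ≠ 1 ⇒ order 0.

0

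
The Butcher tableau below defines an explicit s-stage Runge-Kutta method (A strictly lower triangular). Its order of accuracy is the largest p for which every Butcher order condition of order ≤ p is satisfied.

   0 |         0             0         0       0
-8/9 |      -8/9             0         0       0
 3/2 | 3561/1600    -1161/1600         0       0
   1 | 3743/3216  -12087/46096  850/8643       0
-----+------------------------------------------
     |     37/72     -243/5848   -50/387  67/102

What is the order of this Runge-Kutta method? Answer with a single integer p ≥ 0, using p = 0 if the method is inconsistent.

4

b = (37/72, -243/5848, -50/387, 67/102)
c = (0, -8/9, 3/2, 1)
Ac = (0, 0, 129/200, 51/134)
Σ b_i: 37/72·1 + (-243/5848)·1 + (-50/387)·1 + 67/102·1 = 1 ✓
b·c: (-243/5848)·(-8/9) + (-50/387)·3/2 + 67/102·1 = 1/2 ✓
b·c²: (-243/5848)·64/81 + (-50/387)·9/4 + 67/102·1 = 1/3 ✓
b·Ac: (-50/387)·129/200 + 67/102·51/134 = 1/6 ✓
b·c³: (-243/5848)·(-512/729) + (-50/387)·27/8 + 67/102·1 = 1/4 ✓
b·(c∘Ac): (-50/387)·387/400 + 67/102·51/134 = 1/8 ✓
b·Ac²: (-50/387)·(-43/75) + 67/102·17/1206 = 1/12 ✓
b·A²c: 67/102·17/268 = 1/24 ✓; 4 stages ⇒ order 4.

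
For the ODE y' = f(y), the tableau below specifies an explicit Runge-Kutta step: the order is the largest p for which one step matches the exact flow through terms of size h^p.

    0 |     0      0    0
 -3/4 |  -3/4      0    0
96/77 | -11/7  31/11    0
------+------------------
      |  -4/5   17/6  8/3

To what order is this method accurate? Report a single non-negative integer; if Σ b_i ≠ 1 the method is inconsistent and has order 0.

b = (-4/5, 17/6, 8/3)
c = (0, -3/4, 96/77)
Ac = (0, 0, -93/44)
Σ b_i: (-4/5)·1 + 17/6·1 + 8/3·1 = 47/10 ≠ 1 ⇒ order 0.

0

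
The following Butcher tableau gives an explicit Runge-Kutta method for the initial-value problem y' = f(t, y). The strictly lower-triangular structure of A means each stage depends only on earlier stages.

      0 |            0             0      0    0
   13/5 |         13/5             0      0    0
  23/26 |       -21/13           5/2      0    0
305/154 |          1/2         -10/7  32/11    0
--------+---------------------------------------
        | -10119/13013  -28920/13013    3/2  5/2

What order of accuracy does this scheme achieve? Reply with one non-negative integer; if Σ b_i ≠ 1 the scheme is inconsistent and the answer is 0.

b = (-10119/13013, -28920/13013, 3/2, 5/2)
c = (0, 13/5, 23/26, 305/154)
Ac = (0, 0, 13/2, -1142/1001)
Σ b_i: (-10119/13013)·1 + (-28920/13013)·1 + 3/2·1 + 5/2·1 = 1 ✓
b·c: (-28920/13013)·13/5 + 3/2·23/26 + 5/2·305/154 = 1/2 ✓
b·c²: (-28920/13013)·169/25 + 3/2·529/676 + 5/2·93025/23716 = -20257537/5010005 ≠ 1/3 ⇒ order 2.
b·Ac: 3/2·13/2 + 5/2·(-1142/1001) = 27619/4004 ≠ 1/6

2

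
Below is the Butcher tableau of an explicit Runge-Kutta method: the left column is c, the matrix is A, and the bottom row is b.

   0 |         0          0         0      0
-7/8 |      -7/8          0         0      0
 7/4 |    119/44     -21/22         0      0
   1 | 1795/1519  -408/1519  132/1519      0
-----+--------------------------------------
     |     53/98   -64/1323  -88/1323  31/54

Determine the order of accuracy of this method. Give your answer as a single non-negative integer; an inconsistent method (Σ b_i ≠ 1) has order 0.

b = (53/98, -64/1323, -88/1323, 31/54)
c = (0, -7/8, 7/4, 1)
Ac = (0, 0, 147/176, 12/31)
Σ b_i: 53/98·1 + (-64/1323)·1 + (-88/1323)·1 + 31/54·1 = 1 ✓
b·c: (-64/1323)·(-7/8) + (-88/1323)·7/4 + 31/54·1 = 1/2 ✓
b·c²: (-64/1323)·49/64 + (-88/1323)·49/16 + 31/54·1 = 1/3 ✓
b·Ac: (-88/1323)·147/176 + 31/54·12/31 = 1/6 ✓
b·c³: (-64/1323)·(-343/512) + (-88/1323)·343/64 + 31/54·1 = 1/4 ✓
b·(c∘Ac): (-88/1323)·1029/704 + 31/54·12/31 = 1/8 ✓
b·Ac²: (-88/1323)·(-1029/1408) + 31/54·15/248 = 1/12 ✓
b·A²c: 31/54·9/124 = 1/24 ✓; 4 stages ⇒ order 4.

4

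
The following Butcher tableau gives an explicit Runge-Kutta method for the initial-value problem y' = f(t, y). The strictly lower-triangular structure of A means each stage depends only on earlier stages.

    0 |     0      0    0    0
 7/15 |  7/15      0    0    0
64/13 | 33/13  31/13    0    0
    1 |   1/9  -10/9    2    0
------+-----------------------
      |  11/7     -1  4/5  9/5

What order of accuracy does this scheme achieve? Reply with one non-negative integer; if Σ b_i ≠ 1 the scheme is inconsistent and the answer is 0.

b = (11/7, -1, 4/5, 9/5)
c = (0, 7/15, 64/13, 1)
Ac = (0, 0, 217/195, 3274/351)
Σ b_i: 11/7·1 + (-1)·1 + 4/5·1 + 9/5·1 = 111/35 ≠ 1 ⇒ order 0.

0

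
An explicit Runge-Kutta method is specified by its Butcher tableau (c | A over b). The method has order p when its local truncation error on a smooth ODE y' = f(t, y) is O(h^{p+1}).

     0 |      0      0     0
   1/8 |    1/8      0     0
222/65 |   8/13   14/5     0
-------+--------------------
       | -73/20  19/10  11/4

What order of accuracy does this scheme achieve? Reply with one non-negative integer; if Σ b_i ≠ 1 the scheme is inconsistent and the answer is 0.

1

b = (-73/20, 19/10, 11/4)
c = (0, 1/8, 222/65)
Ac = (0, 0, 7/20)
Σ b_i: (-73/20)·1 + 19/10·1 + 11/4·1 = 1 ✓
b·c: 19/10·1/8 + 11/4·222/65 = 2003/208 ≠ 1/2 ⇒ order 1.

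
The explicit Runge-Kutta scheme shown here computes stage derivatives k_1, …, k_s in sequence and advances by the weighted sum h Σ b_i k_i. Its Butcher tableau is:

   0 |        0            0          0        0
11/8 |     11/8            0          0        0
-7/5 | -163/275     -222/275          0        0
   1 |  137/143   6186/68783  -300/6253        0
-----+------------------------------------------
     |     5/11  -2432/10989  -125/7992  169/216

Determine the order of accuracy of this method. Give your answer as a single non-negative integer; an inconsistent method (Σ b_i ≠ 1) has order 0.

b = (5/11, -2432/10989, -125/7992, 169/216)
c = (0, 11/8, -7/5, 1)
Ac = (0, 0, -111/100, 129/676)
Σ b_i: 5/11·1 + (-2432/10989)·1 + (-125/7992)·1 + 169/216·1 = 1 ✓
b·c: (-2432/10989)·11/8 + (-125/7992)·(-7/5) + 169/216·1 = 1/2 ✓
b·c²: (-2432/10989)·121/64 + (-125/7992)·49/25 + 169/216·1 = 1/3 ✓
b·Ac: (-125/7992)·(-111/100) + 169/216·129/676 = 1/6 ✓
b·c³: (-2432/10989)·1331/512 + (-125/7992)·(-343/125) + 169/216·1 = 1/4 ✓
b·(c∘Ac): (-125/7992)·777/500 + 169/216·129/676 = 1/8 ✓
b·Ac²: (-125/7992)·(-1221/800) + 169/216·411/5408 = 1/12 ✓
b·A²c: 169/216·9/169 = 1/24 ✓; 4 stages ⇒ order 4.

4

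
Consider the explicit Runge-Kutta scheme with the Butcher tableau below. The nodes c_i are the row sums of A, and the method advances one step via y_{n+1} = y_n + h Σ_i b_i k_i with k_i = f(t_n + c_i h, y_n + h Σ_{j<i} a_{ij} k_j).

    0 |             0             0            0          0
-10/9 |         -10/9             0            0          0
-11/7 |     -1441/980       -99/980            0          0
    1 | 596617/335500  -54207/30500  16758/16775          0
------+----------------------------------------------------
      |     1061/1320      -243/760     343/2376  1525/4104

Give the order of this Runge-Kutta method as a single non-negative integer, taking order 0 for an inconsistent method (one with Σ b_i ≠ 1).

b = (1061/1320, -243/760, 343/2376, 1525/4104)
c = (0, -10/9, -11/7, 1)
Ac = (0, 0, 11/98, 247/610)
Σ b_i: 1061/1320·1 + (-243/760)·1 + 343/2376·1 + 1525/4104·1 = 1 ✓
b·c: (-243/760)·(-10/9) + 343/2376·(-11/7) + 1525/4104·1 = 1/2 ✓
b·c²: (-243/760)·100/81 + 343/2376·121/49 + 1525/4104·1 = 1/3 ✓
b·Ac: 343/2376·11/98 + 1525/4104·247/610 = 1/6 ✓
b·c³: (-243/760)·(-1000/729) + 343/2376·(-1331/343) + 1525/4104·1 = 1/4 ✓
b·(c∘Ac): 343/2376·(-121/686) + 1525/4104·247/610 = 1/8 ✓
b·Ac²: 343/2376·(-55/441) + 1525/4104·3743/13725 = 1/12 ✓
b·A²c: 1525/4104·171/1525 = 1/24 ✓; 4 stages ⇒ order 4.

4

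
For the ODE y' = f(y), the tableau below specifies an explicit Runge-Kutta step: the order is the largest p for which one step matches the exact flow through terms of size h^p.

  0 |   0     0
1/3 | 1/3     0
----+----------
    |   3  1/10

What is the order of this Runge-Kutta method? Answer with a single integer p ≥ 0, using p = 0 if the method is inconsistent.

b = (3, 1/10)
c = (0, 1/3)
Σ b_i: 3·1 + 1/10·1 = 31/10 ≠ 1 ⇒ order 0.

0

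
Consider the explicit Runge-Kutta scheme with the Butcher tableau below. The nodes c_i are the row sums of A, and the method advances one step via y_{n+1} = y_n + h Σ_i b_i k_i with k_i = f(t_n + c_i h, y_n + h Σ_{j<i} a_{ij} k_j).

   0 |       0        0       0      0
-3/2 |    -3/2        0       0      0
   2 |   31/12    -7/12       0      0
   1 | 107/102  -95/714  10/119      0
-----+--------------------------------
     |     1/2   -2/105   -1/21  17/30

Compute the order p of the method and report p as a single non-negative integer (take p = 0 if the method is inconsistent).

b = (1/2, -2/105, -1/21, 17/30)
c = (0, -3/2, 2, 1)
Ac = (0, 0, 7/8, 25/68)
Σ b_i: 1/2·1 + (-2/105)·1 + (-1/21)·1 + 17/30·1 = 1 ✓
b·c: (-2/105)·(-3/2) + (-1/21)·2 + 17/30·1 = 1/2 ✓
b·c²: (-2/105)·9/4 + (-1/21)·4 + 17/30·1 = 1/3 ✓
b·Ac: (-1/21)·7/8 + 17/30·25/68 = 1/6 ✓
b·c³: (-2/105)·(-27/8) + (-1/21)·8 + 17/30·1 = 1/4 ✓
b·(c∘Ac): (-1/21)·7/4 + 17/30·25/68 = 1/8 ✓
b·Ac²: (-1/21)·(-21/16) + 17/30·5/136 = 1/12 ✓
b·A²c: 17/30·5/68 = 1/24 ✓; 4 stages ⇒ order 4.

4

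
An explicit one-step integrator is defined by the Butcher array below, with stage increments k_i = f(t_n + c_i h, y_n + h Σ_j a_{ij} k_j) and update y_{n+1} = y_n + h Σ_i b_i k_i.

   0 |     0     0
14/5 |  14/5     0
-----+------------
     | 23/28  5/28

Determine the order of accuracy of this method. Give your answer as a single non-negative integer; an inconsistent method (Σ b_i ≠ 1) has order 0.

b = (23/28, 5/28)
c = (0, 14/5)
Σ b_i: 23/28·1 + 5/28·1 = 1 ✓
b·c: 5/28·14/5 = 1/2 ✓; 2 stages ⇒ order 2.

2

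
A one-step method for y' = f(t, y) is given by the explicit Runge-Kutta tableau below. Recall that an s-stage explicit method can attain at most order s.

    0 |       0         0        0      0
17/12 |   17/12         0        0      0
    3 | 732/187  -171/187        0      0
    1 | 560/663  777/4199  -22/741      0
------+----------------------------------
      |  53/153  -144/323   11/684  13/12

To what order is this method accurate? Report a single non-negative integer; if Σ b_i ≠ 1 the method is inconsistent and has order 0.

4

b = (53/153, -144/323, 11/684, 13/12)
c = (0, 17/12, 3, 1)
Ac = (0, 0, -57/44, 9/52)
Σ b_i: 53/153·1 + (-144/323)·1 + 11/684·1 + 13/12·1 = 1 ✓
b·c: (-144/323)·17/12 + 11/684·3 + 13/12·1 = 1/2 ✓
b·c²: (-144/323)·289/144 + 11/684·9 + 13/12·1 = 1/3 ✓
b·Ac: 11/684·(-57/44) + 13/12·9/52 = 1/6 ✓
b·c³: (-144/323)·4913/1728 + 11/684·27 + 13/12·1 = 1/4 ✓
b·(c∘Ac): 11/684·(-171/44) + 13/12·9/52 = 1/8 ✓
b·Ac²: 11/684·(-323/176) + 13/12·5/48 = 1/12 ✓
b·A²c: 13/12·1/26 = 1/24 ✓; 4 stages ⇒ order 4.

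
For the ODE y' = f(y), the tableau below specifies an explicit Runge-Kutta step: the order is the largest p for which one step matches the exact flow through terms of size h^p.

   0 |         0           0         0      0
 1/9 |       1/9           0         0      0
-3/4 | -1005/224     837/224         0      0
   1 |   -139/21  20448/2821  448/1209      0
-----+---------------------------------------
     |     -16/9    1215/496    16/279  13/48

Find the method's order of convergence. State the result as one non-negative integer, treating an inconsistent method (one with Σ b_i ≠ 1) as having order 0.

4

b = (-16/9, 1215/496, 16/279, 13/48)
c = (0, 1/9, -3/4, 1)
Ac = (0, 0, 93/224, 48/91)
Σ b_i: (-16/9)·1 + 1215/496·1 + 16/279·1 + 13/48·1 = 1 ✓
b·c: 1215/496·1/9 + 16/279·(-3/4) + 13/48·1 = 1/2 ✓
b·c²: 1215/496·1/81 + 16/279·9/16 + 13/48·1 = 1/3 ✓
b·Ac: 16/279·93/224 + 13/48·48/91 = 1/6 ✓
b·c³: 1215/496·1/729 + 16/279·(-27/64) + 13/48·1 = 1/4 ✓
b·(c∘Ac): 16/279·(-279/896) + 13/48·48/91 = 1/8 ✓
b·Ac²: 16/279·31/672 + 13/48·244/819 = 1/12 ✓
b·A²c: 13/48·2/13 = 1/24 ✓; 4 stages ⇒ order 4.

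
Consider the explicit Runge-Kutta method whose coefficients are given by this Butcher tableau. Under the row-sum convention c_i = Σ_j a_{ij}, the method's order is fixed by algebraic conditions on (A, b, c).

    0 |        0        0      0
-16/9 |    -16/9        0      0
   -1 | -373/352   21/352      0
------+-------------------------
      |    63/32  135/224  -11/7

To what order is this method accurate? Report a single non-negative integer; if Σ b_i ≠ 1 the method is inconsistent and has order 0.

3

b = (63/32, 135/224, -11/7)
c = (0, -16/9, -1)
Ac = (0, 0, -7/66)
Σ b_i: 63/32·1 + 135/224·1 + (-11/7)·1 = 1 ✓
b·c: 135/224·(-16/9) + (-11/7)·(-1) = 1/2 ✓
b·c²: 135/224·256/81 + (-11/7)·1 = 1/3 ✓
b·Ac: (-11/7)·(-7/66) = 1/6 ✓; 3 stages ⇒ order 3.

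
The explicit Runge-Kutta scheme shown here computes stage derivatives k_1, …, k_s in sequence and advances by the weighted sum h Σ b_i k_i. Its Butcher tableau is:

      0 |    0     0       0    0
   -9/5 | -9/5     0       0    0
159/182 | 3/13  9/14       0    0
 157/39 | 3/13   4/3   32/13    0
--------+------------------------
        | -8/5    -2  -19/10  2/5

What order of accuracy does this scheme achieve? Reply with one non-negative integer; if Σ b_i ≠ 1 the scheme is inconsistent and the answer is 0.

b = (-8/5, -2, -19/10, 2/5)
c = (0, -9/5, 159/182, 157/39)
Ac = (0, 0, -81/70, -1476/5915)
Σ b_i: (-8/5)·1 + (-2)·1 + (-19/10)·1 + 2/5·1 = -51/10 ≠ 1 ⇒ order 0.

0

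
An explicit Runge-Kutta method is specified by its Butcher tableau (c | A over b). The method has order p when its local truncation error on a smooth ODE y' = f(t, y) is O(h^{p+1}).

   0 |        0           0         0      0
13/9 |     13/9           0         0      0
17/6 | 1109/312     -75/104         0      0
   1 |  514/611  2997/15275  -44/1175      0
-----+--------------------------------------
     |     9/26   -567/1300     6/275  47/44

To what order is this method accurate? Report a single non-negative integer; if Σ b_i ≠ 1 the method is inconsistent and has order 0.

b = (9/26, -567/1300, 6/275, 47/44)
c = (0, 13/9, 17/6, 1)
Ac = (0, 0, -25/24, 25/141)
Σ b_i: 9/26·1 + (-567/1300)·1 + 6/275·1 + 47/44·1 = 1 ✓
b·c: (-567/1300)·13/9 + 6/275·17/6 + 47/44·1 = 1/2 ✓
b·c²: (-567/1300)·169/81 + 6/275·289/36 + 47/44·1 = 1/3 ✓
b·Ac: 6/275·(-25/24) + 47/44·25/141 = 1/6 ✓
b·c³: (-567/1300)·2197/729 + 6/275·4913/216 + 47/44·1 = 1/4 ✓
b·(c∘Ac): 6/275·(-425/144) + 47/44·25/141 = 1/8 ✓
b·Ac²: 6/275·(-325/216) + 47/44·46/423 = 1/12 ✓
b·A²c: 47/44·11/282 = 1/24 ✓; 4 stages ⇒ order 4.

4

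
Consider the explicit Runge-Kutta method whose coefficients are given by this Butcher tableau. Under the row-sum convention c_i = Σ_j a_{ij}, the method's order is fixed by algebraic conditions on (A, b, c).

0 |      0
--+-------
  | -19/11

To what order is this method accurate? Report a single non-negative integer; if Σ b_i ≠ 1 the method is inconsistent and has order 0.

0

b = (-19/11)
c = (0)
Σ b_i: (-19/11)·1 = -19/11 ≠ 1 ⇒ order 0.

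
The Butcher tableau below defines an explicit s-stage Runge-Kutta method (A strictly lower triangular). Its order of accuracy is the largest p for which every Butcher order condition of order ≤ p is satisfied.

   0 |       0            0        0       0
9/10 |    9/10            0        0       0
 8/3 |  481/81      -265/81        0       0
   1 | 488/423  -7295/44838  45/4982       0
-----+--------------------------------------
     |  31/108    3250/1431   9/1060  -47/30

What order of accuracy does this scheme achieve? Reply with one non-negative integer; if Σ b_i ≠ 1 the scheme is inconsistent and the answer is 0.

b = (31/108, 3250/1431, 9/1060, -47/30)
c = (0, 9/10, 8/3, 1)
Ac = (0, 0, -53/18, -23/188)
Σ b_i: 31/108·1 + 3250/1431·1 + 9/1060·1 + (-47/30)·1 = 1 ✓
b·c: 3250/1431·9/10 + 9/1060·8/3 + (-47/30)·1 = 1/2 ✓
b·c²: 3250/1431·81/100 + 9/1060·64/9 + (-47/30)·1 = 1/3 ✓
b·Ac: 9/1060·(-53/18) + (-47/30)·(-23/188) = 1/6 ✓
b·c³: 3250/1431·729/1000 + 9/1060·512/27 + (-47/30)·1 = 1/4 ✓
b·(c∘Ac): 9/1060·(-212/27) + (-47/30)·(-23/188) = 1/8 ✓
b·Ac²: 9/1060·(-53/20) + (-47/30)·(-127/1880) = 1/12 ✓
b·A²c: (-47/30)·(-5/188) = 1/24 ✓; 4 stages ⇒ order 4.

4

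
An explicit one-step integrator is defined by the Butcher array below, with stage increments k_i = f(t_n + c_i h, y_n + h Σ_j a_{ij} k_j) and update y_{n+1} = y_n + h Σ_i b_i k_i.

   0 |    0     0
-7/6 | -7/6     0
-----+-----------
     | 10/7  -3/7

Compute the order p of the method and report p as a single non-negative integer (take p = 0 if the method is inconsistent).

b = (10/7, -3/7)
c = (0, -7/6)
Σ b_i: 10/7·1 + (-3/7)·1 = 1 ✓
b·c: (-3/7)·(-7/6) = 1/2 ✓; 2 stages ⇒ order 2.

2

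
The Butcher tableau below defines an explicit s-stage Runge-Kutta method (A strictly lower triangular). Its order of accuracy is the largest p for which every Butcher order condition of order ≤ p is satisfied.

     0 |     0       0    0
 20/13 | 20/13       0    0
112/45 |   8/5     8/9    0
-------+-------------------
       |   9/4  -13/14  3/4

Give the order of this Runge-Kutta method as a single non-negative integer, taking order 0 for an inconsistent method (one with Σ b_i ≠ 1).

0

b = (9/4, -13/14, 3/4)
c = (0, 20/13, 112/45)
Ac = (0, 0, 160/117)
Σ b_i: 9/4·1 + (-13/14)·1 + 3/4·1 = 29/14 ≠ 1 ⇒ order 0.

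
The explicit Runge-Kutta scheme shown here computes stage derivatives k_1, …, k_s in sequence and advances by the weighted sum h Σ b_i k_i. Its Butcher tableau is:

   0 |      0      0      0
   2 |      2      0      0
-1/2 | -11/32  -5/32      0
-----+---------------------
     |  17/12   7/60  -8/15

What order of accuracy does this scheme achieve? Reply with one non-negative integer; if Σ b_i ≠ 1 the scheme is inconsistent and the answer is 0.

b = (17/12, 7/60, -8/15)
c = (0, 2, -1/2)
Ac = (0, 0, -5/16)
Σ b_i: 17/12·1 + 7/60·1 + (-8/15)·1 = 1 ✓
b·c: 7/60·2 + (-8/15)·(-1/2) = 1/2 ✓
b·c²: 7/60·4 + (-8/15)·1/4 = 1/3 ✓
b·Ac: (-8/15)·(-5/16) = 1/6 ✓; 3 stages ⇒ order 3.

3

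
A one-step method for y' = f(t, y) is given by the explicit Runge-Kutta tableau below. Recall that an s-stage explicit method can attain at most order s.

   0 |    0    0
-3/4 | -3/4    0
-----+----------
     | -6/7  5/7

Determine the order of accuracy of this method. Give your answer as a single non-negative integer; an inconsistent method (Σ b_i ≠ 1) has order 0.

0

b = (-6/7, 5/7)
c = (0, -3/4)
Σ b_i: (-6/7)·1 + 5/7·1 = -1/7 ≠ 1 ⇒ order 0.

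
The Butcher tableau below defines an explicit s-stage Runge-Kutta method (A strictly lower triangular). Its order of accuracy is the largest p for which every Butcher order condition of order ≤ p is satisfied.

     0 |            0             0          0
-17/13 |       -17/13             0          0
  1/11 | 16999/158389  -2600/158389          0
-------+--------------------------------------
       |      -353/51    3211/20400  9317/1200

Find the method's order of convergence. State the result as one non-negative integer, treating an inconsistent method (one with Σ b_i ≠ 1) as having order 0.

b = (-353/51, 3211/20400, 9317/1200)
c = (0, -17/13, 1/11)
Ac = (0, 0, 200/9317)
Σ b_i: (-353/51)·1 + 3211/20400·1 + 9317/1200·1 = 1 ✓
b·c: 3211/20400·(-17/13) + 9317/1200·1/11 = 1/2 ✓
b·c²: 3211/20400·289/169 + 9317/1200·1/121 = 1/3 ✓
b·Ac: 9317/1200·200/9317 = 1/6 ✓; 3 stages ⇒ order 3.

3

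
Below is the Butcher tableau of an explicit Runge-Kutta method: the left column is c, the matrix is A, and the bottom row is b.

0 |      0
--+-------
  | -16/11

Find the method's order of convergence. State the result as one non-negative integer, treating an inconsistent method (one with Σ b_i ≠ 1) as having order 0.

b = (-16/11)
c = (0)
Σ b_i: (-16/11)·1 = -16/11 ≠ 1 ⇒ order 0.

0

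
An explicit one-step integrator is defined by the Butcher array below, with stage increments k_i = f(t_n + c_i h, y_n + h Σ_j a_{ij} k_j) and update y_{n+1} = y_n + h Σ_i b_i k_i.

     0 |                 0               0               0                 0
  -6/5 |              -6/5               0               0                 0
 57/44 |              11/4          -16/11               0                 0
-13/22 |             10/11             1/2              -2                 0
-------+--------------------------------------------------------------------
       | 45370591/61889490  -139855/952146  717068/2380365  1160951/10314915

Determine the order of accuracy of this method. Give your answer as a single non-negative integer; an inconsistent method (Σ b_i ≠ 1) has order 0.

b = (45370591/61889490, -139855/952146, 717068/2380365, 1160951/10314915)
c = (0, -6/5, 57/44, -13/22)
Ac = (0, 0, 96/55, -351/110)
Σ b_i: 45370591/61889490·1 + (-139855/952146)·1 + 717068/2380365·1 + 1160951/10314915·1 = 1 ✓
b·c: (-139855/952146)·(-6/5) + 717068/2380365·57/44 + 1160951/10314915·(-13/22) = 1/2 ✓
b·c²: (-139855/952146)·36/25 + 717068/2380365·3249/1936 + 1160951/10314915·169/484 = 1/3 ✓
b·Ac: 717068/2380365·96/55 + 1160951/10314915·(-351/110) = 1/6 ✓
b·c³: (-139855/952146)·(-216/125) + 717068/2380365·185193/85184 + 1160951/10314915·(-2197/10648) = 6801253061/7680644400 ≠ 1/4 ⇒ order 3.
b·(c∘Ac): 717068/2380365·1368/605 + 1160951/10314915·4563/2420 = 4725691/5289700 ≠ 1/8
b·Ac²: 717068/2380365·(-576/275) + 1160951/10314915·(-63801/24200) = -1403469011/1512854200 ≠ 1/12
b·A²c: 1160951/10314915·(-192/55) = -6754624/17191525 ≠ 1/24

3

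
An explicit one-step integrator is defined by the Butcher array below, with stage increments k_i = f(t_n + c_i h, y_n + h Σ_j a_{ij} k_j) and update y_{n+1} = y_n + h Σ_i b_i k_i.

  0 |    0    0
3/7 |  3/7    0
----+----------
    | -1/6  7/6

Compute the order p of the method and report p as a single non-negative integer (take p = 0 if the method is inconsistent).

b = (-1/6, 7/6)
c = (0, 3/7)
Σ b_i: (-1/6)·1 + 7/6·1 = 1 ✓
b·c: 7/6·3/7 = 1/2 ✓; 2 stages ⇒ order 2.

2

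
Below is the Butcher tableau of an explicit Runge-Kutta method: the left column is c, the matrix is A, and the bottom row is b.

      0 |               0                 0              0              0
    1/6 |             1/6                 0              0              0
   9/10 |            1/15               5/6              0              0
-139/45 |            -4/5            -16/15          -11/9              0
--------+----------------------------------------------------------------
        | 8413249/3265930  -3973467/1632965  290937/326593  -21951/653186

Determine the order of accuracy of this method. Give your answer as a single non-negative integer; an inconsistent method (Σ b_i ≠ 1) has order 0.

3

b = (8413249/3265930, -3973467/1632965, 290937/326593, -21951/653186)
c = (0, 1/6, 9/10, -139/45)
Ac = (0, 0, 5/36, -23/18)
Σ b_i: 8413249/3265930·1 + (-3973467/1632965)·1 + 290937/326593·1 + (-21951/653186)·1 = 1 ✓
b·c: (-3973467/1632965)·1/6 + 290937/326593·9/10 + (-21951/653186)·(-139/45) = 1/2 ✓
b·c²: (-3973467/1632965)·1/36 + 290937/326593·81/100 + (-21951/653186)·19321/2025 = 1/3 ✓
b·Ac: 290937/326593·5/36 + (-21951/653186)·(-23/18) = 1/6 ✓
b·c³: (-3973467/1632965)·1/216 + 290937/326593·729/1000 + (-21951/653186)·(-2685619/91125) = 398911369/244944750 ≠ 1/4 ⇒ order 3.
b·(c∘Ac): 290937/326593·1/8 + (-21951/653186)·3197/810 = -278089/13063720 ≠ 1/8
b·Ac²: 290937/326593·5/216 + (-21951/653186)·(-2753/2700) = 8066519/146966850 ≠ 1/12
b·A²c: (-21951/653186)·(-55/324) = 14905/2612744 ≠ 1/24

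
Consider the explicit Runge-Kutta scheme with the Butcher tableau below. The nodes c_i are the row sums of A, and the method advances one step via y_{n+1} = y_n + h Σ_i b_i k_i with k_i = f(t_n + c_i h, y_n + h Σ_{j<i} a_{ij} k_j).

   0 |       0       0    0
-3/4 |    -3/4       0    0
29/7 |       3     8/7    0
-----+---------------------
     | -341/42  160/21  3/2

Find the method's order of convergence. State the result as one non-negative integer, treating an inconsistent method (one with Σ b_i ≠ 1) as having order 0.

2

b = (-341/42, 160/21, 3/2)
c = (0, -3/4, 29/7)
Ac = (0, 0, -6/7)
Σ b_i: (-341/42)·1 + 160/21·1 + 3/2·1 = 1 ✓
b·c: 160/21·(-3/4) + 3/2·29/7 = 1/2 ✓
b·c²: 160/21·9/16 + 3/2·841/49 = 2943/98 ≠ 1/3 ⇒ order 2.
b·Ac: 3/2·(-6/7) = -9/7 ≠ 1/6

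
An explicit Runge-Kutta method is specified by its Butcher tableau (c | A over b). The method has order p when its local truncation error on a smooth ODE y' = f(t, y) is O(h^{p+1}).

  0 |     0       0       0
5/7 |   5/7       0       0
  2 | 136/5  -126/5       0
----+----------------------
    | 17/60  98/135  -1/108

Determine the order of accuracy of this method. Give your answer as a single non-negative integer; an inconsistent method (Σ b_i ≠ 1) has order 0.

b = (17/60, 98/135, -1/108)
c = (0, 5/7, 2)
Ac = (0, 0, -18)
Σ b_i: 17/60·1 + 98/135·1 + (-1/108)·1 = 1 ✓
b·c: 98/135·5/7 + (-1/108)·2 = 1/2 ✓
b·c²: 98/135·25/49 + (-1/108)·4 = 1/3 ✓
b·Ac: (-1/108)·(-18) = 1/6 ✓; 3 stages ⇒ order 3.

3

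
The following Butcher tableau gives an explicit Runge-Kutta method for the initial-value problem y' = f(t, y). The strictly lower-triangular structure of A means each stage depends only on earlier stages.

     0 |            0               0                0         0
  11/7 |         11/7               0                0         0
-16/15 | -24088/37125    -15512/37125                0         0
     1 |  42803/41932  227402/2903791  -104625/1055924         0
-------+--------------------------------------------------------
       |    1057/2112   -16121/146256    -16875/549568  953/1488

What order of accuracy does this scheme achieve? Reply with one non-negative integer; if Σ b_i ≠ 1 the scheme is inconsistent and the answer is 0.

b = (1057/2112, -16121/146256, -16875/549568, 953/1488)
c = (0, 11/7, -16/15, 1)
Ac = (0, 0, -2216/3375, 218/953)
Σ b_i: 1057/2112·1 + (-16121/146256)·1 + (-16875/549568)·1 + 953/1488·1 = 1 ✓
b·c: (-16121/146256)·11/7 + (-16875/549568)·(-16/15) + 953/1488·1 = 1/2 ✓
b·c²: (-16121/146256)·121/49 + (-16875/549568)·256/225 + 953/1488·1 = 1/3 ✓
b·Ac: (-16875/549568)·(-2216/3375) + 953/1488·218/953 = 1/6 ✓
b·c³: (-16121/146256)·1331/343 + (-16875/549568)·(-4096/3375) + 953/1488·1 = 1/4 ✓
b·(c∘Ac): (-16875/549568)·35456/50625 + 953/1488·218/953 = 1/8 ✓
b·Ac²: (-16875/549568)·(-24376/23625) + 953/1488·538/6671 = 1/12 ✓
b·A²c: 953/1488·62/953 = 1/24 ✓; 4 stages ⇒ order 4.

4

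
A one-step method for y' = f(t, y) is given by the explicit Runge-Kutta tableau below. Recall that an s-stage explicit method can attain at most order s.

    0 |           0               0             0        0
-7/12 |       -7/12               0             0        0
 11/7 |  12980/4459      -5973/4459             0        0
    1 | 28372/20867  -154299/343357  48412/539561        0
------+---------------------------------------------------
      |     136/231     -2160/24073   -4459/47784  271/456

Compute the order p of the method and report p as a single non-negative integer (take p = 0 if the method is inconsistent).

b = (136/231, -2160/24073, -4459/47784, 271/456)
c = (0, -7/12, 11/7, 1)
Ac = (0, 0, 1991/2548, 437/1084)
Σ b_i: 136/231·1 + (-2160/24073)·1 + (-4459/47784)·1 + 271/456·1 = 1 ✓
b·c: (-2160/24073)·(-7/12) + (-4459/47784)·11/7 + 271/456·1 = 1/2 ✓
b·c²: (-2160/24073)·49/144 + (-4459/47784)·121/49 + 271/456·1 = 1/3 ✓
b·Ac: (-4459/47784)·1991/2548 + 271/456·437/1084 = 1/6 ✓
b·c³: (-2160/24073)·(-343/1728) + (-4459/47784)·1331/343 + 271/456·1 = 1/4 ✓
b·(c∘Ac): (-4459/47784)·21901/17836 + 271/456·437/1084 = 1/8 ✓
b·Ac²: (-4459/47784)·(-1991/4368) + 271/456·893/13008 = 1/12 ✓
b·A²c: 271/456·19/271 = 1/24 ✓; 4 stages ⇒ order 4.

4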